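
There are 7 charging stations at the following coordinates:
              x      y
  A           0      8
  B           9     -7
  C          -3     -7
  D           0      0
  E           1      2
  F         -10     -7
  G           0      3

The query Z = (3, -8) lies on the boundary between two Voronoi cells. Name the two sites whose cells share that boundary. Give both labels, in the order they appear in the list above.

B and C

Squared distances from Z to each site:
|ZA|² = (3−0)² + (-8−8)² = 9 + 256 = 265
|ZB|² = (3−9)² + (-8−(-7))² = 36 + 1 = 37
|ZC|² = (3−(-3))² + (-8−(-7))² = 36 + 1 = 37
|ZD|² = (3−0)² + (-8−0)² = 9 + 64 = 73
|ZE|² = (3−1)² + (-8−2)² = 4 + 100 = 104
|ZF|² = (3−(-10))² + (-8−(-7))² = 169 + 1 = 170
|ZG|² = (3−0)² + (-8−3)² = 9 + 121 = 130
Z is equidistant from B and C (both at squared distance 37), and every other site is strictly farther — so Z lies on the B–C Voronoi edge.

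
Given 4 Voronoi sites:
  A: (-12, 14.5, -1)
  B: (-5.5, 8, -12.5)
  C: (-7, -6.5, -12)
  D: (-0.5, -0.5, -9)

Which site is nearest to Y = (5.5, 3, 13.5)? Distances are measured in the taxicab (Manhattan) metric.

d(Y,A) = |5.5−(-12)| + |3−14.5| + |13.5−(-1)| = 17.5 + 11.5 + 14.5 = 43.5
d(Y,B) = |5.5−(-5.5)| + |3−8| + |13.5−(-12.5)| = 11 + 5 + 26 = 42
d(Y,C) = |5.5−(-7)| + |3−(-6.5)| + |13.5−(-12)| = 12.5 + 9.5 + 25.5 = 47.5
d(Y,D) = |5.5−(-0.5)| + |3−(-0.5)| + |13.5−(-9)| = 6 + 3.5 + 22.5 = 32
Minimum is at D.

D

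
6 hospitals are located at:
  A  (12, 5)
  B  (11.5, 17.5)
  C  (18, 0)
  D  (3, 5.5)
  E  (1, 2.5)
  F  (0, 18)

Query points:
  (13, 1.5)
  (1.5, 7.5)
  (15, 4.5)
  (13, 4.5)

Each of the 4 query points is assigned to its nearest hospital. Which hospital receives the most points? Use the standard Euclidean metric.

A

(13, 1.5) — d² to each: A:13.25, B:258.25, C:27.25, D:116, E:145, F:441.25 → nearest is A
(1.5, 7.5) — d² to each: A:116.5, B:200, C:328.5, D:6.25, E:25.25, F:112.5 → nearest is D
(15, 4.5) — d² to each: A:9.25, B:181.25, C:29.25, D:145, E:200, F:407.25 → nearest is A
(13, 4.5) — d² to each: A:1.25, B:171.25, C:45.25, D:101, E:148, F:351.25 → nearest is A
Tally — A:3, D:1. A captures the most (3).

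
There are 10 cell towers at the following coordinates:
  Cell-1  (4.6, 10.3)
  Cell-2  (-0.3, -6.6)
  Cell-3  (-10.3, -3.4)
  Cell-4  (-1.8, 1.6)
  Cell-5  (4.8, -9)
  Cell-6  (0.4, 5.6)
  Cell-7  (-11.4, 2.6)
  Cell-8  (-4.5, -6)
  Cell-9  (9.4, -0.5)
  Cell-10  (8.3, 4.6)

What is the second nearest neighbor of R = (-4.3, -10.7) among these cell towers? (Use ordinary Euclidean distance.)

Since √ is increasing, it suffices to compare squared distances:
d²(R, Cell-1) = 79.21 + 441 = 520.21
d²(R, Cell-2) = 16 + 16.81 = 32.81
d²(R, Cell-3) = 36 + 53.29 = 89.29
d²(R, Cell-4) = 6.25 + 151.29 = 157.54
d²(R, Cell-5) = 82.81 + 2.89 = 85.7
d²(R, Cell-6) = 22.09 + 265.69 = 287.78
d²(R, Cell-7) = 50.41 + 176.89 = 227.3
d²(R, Cell-8) = 0.04 + 22.09 = 22.13
d²(R, Cell-9) = 187.69 + 104.04 = 291.73
d²(R, Cell-10) = 158.76 + 234.09 = 392.85
Sorted ascending: Cell-8, Cell-2, Cell-5, … — the second-nearest is Cell-2.

Cell-2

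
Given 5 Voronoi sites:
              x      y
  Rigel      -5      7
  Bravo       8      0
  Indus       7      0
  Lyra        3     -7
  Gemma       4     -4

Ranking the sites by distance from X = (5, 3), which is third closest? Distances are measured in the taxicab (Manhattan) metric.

Gemma

d(X, Rigel) = |5−(-5)| + |3−7| = 10 + 4 = 14
d(X, Bravo) = |5−8| + |3−0| = 3 + 3 = 6
d(X, Indus) = |5−7| + |3−0| = 2 + 3 = 5
d(X, Lyra) = |5−3| + |3−(-7)| = 2 + 10 = 12
d(X, Gemma) = |5−4| + |3−(-4)| = 1 + 7 = 8
Sorted ascending: Indus, Bravo, Gemma, Lyra, … — the third-nearest is Gemma.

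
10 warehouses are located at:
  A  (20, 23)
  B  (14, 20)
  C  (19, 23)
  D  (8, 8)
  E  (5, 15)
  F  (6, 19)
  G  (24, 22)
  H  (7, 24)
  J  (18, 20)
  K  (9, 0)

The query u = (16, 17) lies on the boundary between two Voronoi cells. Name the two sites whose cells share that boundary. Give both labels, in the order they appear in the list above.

B and J

Squared distances from u to each site:
|uA|² = (16−20)² + (17−23)² = 16 + 36 = 52
|uB|² = (16−14)² + (17−20)² = 4 + 9 = 13
|uC|² = (16−19)² + (17−23)² = 9 + 36 = 45
|uD|² = (16−8)² + (17−8)² = 64 + 81 = 145
|uE|² = (16−5)² + (17−15)² = 121 + 4 = 125
|uF|² = (16−6)² + (17−19)² = 100 + 4 = 104
|uG|² = (16−24)² + (17−22)² = 64 + 25 = 89
|uH|² = (16−7)² + (17−24)² = 81 + 49 = 130
|uJ|² = (16−18)² + (17−20)² = 4 + 9 = 13
|uK|² = (16−9)² + (17−0)² = 49 + 289 = 338
u is equidistant from B and J (both at squared distance 13), and every other site is strictly farther — so u lies on the B–J Voronoi edge.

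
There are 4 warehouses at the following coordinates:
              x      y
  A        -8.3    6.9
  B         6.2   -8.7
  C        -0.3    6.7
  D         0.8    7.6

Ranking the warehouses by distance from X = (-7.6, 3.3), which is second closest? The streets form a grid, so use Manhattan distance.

d(X,A) = 0.7 + 3.6 = 4.3
d(X,B) = 13.8 + 12 = 25.8
d(X,C) = 7.3 + 3.4 = 10.7
d(X,D) = 8.4 + 4.3 = 12.7
Sorted ascending: A, C, D, … — the second-nearest is C.

C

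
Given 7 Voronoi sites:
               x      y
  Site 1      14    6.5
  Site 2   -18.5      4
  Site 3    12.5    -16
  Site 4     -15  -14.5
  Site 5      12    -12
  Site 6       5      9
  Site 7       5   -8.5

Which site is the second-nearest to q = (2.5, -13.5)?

Compare squared distances (the ordering matches that of the actual distances):
d²(q, Site 1) = 132.25 + 400 = 532.25
d²(q, Site 2) = 441 + 306.25 = 747.25
d²(q, Site 3) = 100 + 6.25 = 106.25
d²(q, Site 4) = 306.25 + 1 = 307.25
d²(q, Site 5) = 90.25 + 2.25 = 92.5
d²(q, Site 6) = 6.25 + 506.25 = 512.5
d²(q, Site 7) = 6.25 + 25 = 31.25
Sorted ascending: Site 7, Site 5, Site 3, … — the second-nearest is Site 5.

Site 5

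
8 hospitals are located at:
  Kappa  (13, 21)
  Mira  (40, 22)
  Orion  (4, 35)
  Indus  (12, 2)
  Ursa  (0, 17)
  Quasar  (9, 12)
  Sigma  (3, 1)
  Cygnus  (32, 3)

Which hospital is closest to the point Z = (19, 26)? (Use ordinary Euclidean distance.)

Compare squared distances (the ordering matches that of the actual distances):
d²(Z, Kappa) = (19−13)² + (26−21)² = 36 + 25 = 61
d²(Z, Mira) = (19−40)² + (26−22)² = 441 + 16 = 457
d²(Z, Orion) = (19−4)² + (26−35)² = 225 + 81 = 306
d²(Z, Indus) = (19−12)² + (26−2)² = 49 + 576 = 625
d²(Z, Ursa) = (19−0)² + (26−17)² = 361 + 81 = 442
d²(Z, Quasar) = (19−9)² + (26−12)² = 100 + 196 = 296
d²(Z, Sigma) = (19−3)² + (26−1)² = 256 + 625 = 881
d²(Z, Cygnus) = (19−32)² + (26−3)² = 169 + 529 = 698
Minimum is at Kappa.

Kappa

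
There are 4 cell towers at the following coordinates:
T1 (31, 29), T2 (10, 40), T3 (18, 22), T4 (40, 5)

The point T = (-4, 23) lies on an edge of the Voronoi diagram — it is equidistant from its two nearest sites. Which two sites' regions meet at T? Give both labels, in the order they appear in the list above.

Squared distances from T to each site:
|TT1|² = (-4−31)² + (23−29)² = 1225 + 36 = 1261
|TT2|² = (-4−10)² + (23−40)² = 196 + 289 = 485
|TT3|² = (-4−18)² + (23−22)² = 484 + 1 = 485
|TT4|² = (-4−40)² + (23−5)² = 1936 + 324 = 2260
T is equidistant from T2 and T3 (both at squared distance 485), and every other site is strictly farther — so T lies on the T2–T3 Voronoi edge.

T2 and T3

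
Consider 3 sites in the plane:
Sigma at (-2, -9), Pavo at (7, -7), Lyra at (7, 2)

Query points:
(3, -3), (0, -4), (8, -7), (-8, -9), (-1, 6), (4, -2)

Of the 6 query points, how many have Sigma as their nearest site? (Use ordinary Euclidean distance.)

(3, -3) — d² to each: Sigma:61, Pavo:32, Lyra:41 → nearest is Pavo
(0, -4) — d² to each: Sigma:29, Pavo:58, Lyra:85 → nearest is Sigma
(8, -7) — d² to each: Sigma:104, Pavo:1, Lyra:82 → nearest is Pavo
(-8, -9) — d² to each: Sigma:36, Pavo:229, Lyra:346 → nearest is Sigma
(-1, 6) — d² to each: Sigma:226, Pavo:233, Lyra:80 → nearest is Lyra
(4, -2) — d² to each: Sigma:85, Pavo:34, Lyra:25 → nearest is Lyra
2 of the 6 points have Sigma as nearest.

2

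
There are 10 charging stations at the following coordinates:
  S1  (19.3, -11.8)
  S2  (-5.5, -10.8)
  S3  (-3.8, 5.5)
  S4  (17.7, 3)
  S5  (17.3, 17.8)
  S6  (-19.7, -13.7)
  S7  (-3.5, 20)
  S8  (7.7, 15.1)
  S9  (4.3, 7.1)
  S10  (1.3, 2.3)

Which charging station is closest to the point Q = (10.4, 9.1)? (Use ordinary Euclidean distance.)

S9

Squared Euclidean distances:
|QS1|² = 79.21 + 436.81 = 516.02
|QS2|² = 252.81 + 396.01 = 648.82
|QS3|² = 201.64 + 12.96 = 214.6
|QS4|² = 53.29 + 37.21 = 90.5
|QS5|² = 47.61 + 75.69 = 123.3
|QS6|² = 906.01 + 519.84 = 1425.85
|QS7|² = 193.21 + 118.81 = 312.02
|QS8|² = 7.29 + 36 = 43.29
|QS9|² = 37.21 + 4 = 41.21
d²(Q, S10) = 82.81 + 46.24 = 129.05
The smallest is to S9, so Q lies in the Voronoi region of S9.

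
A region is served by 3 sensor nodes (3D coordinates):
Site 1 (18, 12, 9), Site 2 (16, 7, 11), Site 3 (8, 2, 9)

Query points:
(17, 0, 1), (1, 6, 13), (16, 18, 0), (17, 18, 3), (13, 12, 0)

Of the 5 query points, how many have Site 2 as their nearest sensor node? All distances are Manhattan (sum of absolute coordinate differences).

(17, 0, 1) — d to each: Site 1:21, Site 2:18, Site 3:19 → nearest is Site 2
(1, 6, 13) — d to each: Site 1:27, Site 2:18, Site 3:15 → nearest is Site 3
(16, 18, 0) — d to each: Site 1:17, Site 2:22, Site 3:33 → nearest is Site 1
(17, 18, 3) — d to each: Site 1:13, Site 2:20, Site 3:31 → nearest is Site 1
(13, 12, 0) — d to each: Site 1:14, Site 2:19, Site 3:24 → nearest is Site 1
1 of the 5 points has Site 2 as nearest.

1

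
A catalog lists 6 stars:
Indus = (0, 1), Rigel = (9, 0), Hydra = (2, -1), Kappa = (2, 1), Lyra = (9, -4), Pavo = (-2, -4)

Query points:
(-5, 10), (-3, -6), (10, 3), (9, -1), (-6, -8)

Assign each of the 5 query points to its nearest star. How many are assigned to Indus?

(-5, 10) — d² to each: Indus:106, Rigel:296, Hydra:170, Kappa:130, Lyra:392, Pavo:205 → nearest is Indus
(-3, -6) — d² to each: Indus:58, Rigel:180, Hydra:50, Kappa:74, Lyra:148, Pavo:5 → nearest is Pavo
(10, 3) — d² to each: Indus:104, Rigel:10, Hydra:80, Kappa:68, Lyra:50, Pavo:193 → nearest is Rigel
(9, -1) — d² to each: Indus:85, Rigel:1, Hydra:49, Kappa:53, Lyra:9, Pavo:130 → nearest is Rigel
(-6, -8) — d² to each: Indus:117, Rigel:289, Hydra:113, Kappa:145, Lyra:241, Pavo:32 → nearest is Pavo
1 of the 5 points has Indus as nearest.

1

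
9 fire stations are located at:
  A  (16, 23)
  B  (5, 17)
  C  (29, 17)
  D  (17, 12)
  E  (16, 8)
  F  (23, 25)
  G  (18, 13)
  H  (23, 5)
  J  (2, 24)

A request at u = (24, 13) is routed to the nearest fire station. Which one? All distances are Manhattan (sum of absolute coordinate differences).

d(u,A) = |24−16| + |13−23| = 8 + 10 = 18
d(u,B) = |24−5| + |13−17| = 19 + 4 = 23
d(u,C) = |24−29| + |13−17| = 5 + 4 = 9
d(u,D) = |24−17| + |13−12| = 7 + 1 = 8
d(u,E) = |24−16| + |13−8| = 8 + 5 = 13
d(u,F) = |24−23| + |13−25| = 1 + 12 = 13
d(u,G) = |24−18| + |13−13| = 6 + 0 = 6
d(u,H) = |24−23| + |13−5| = 1 + 8 = 9
d(u,J) = |24−2| + |13−24| = 22 + 11 = 33
The smallest is to G, so u lies in the Voronoi region of G.

G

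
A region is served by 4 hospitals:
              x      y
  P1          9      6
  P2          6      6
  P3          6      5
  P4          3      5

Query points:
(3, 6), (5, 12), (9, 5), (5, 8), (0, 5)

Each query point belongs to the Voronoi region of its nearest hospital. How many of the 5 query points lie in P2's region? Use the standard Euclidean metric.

2

(3, 6) — d² to each: P1:36, P2:9, P3:10, P4:1 → nearest is P4
(5, 12) — d² to each: P1:52, P2:37, P3:50, P4:53 → nearest is P2
(9, 5) — d² to each: P1:1, P2:10, P3:9, P4:36 → nearest is P1
(5, 8) — d² to each: P1:20, P2:5, P3:10, P4:13 → nearest is P2
(0, 5) — d² to each: P1:82, P2:37, P3:36, P4:9 → nearest is P4
2 of the 5 points have P2 as nearest.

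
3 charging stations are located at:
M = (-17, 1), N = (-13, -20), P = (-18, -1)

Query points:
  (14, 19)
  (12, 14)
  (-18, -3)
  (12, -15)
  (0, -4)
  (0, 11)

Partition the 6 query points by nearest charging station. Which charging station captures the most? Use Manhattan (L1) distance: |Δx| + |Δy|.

M

(14, 19) — d to each: M:49, N:66, P:52 → nearest is M
(12, 14) — d to each: M:42, N:59, P:45 → nearest is M
(-18, -3) — d to each: M:5, N:22, P:2 → nearest is P
(12, -15) — d to each: M:45, N:30, P:44 → nearest is N
(0, -4) — d to each: M:22, N:29, P:21 → nearest is P
(0, 11) — d to each: M:27, N:44, P:30 → nearest is M
Tally — M:3, N:1, P:2. M captures the most (3).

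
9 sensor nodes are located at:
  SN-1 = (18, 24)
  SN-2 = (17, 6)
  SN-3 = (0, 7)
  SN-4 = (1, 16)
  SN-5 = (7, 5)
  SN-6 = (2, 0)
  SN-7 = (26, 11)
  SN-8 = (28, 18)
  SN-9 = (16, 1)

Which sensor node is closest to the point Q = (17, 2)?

SN-9

Since √ is increasing, it suffices to compare squared distances:
d²(Q, SN-1) = (17−18)² + (2−24)² = 1 + 484 = 485
d²(Q, SN-2) = (17−17)² + (2−6)² = 0 + 16 = 16
d²(Q, SN-3) = (17−0)² + (2−7)² = 289 + 25 = 314
d²(Q, SN-4) = (17−1)² + (2−16)² = 256 + 196 = 452
d²(Q, SN-5) = (17−7)² + (2−5)² = 100 + 9 = 109
d²(Q, SN-6) = (17−2)² + (2−0)² = 225 + 4 = 229
d²(Q, SN-7) = (17−26)² + (2−11)² = 81 + 81 = 162
d²(Q, SN-8) = (17−28)² + (2−18)² = 121 + 256 = 377
d²(Q, SN-9) = (17−16)² + (2−1)² = 1 + 1 = 2
Minimum is at SN-9.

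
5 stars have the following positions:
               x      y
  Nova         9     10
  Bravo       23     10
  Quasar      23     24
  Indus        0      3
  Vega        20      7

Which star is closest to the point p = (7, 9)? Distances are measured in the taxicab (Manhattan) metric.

d(p, Nova) = 2 + 1 = 3
d(p, Bravo) = 16 + 1 = 17
d(p, Quasar) = 16 + 15 = 31
d(p, Indus) = 7 + 6 = 13
d(p, Vega) = 13 + 2 = 15
Minimum is at Nova.

Nova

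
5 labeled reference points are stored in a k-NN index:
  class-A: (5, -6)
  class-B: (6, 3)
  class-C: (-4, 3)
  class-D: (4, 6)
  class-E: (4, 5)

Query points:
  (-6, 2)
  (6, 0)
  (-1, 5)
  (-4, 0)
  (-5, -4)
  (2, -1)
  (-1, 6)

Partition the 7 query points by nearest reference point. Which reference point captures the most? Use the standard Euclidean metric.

(-6, 2) — d² to each: class-A:185, class-B:145, class-C:5, class-D:116, class-E:109 → nearest is class-C
(6, 0) — d² to each: class-A:37, class-B:9, class-C:109, class-D:40, class-E:29 → nearest is class-B
(-1, 5) — d² to each: class-A:157, class-B:53, class-C:13, class-D:26, class-E:25 → nearest is class-C
(-4, 0) — d² to each: class-A:117, class-B:109, class-C:9, class-D:100, class-E:89 → nearest is class-C
(-5, -4) — d² to each: class-A:104, class-B:170, class-C:50, class-D:181, class-E:162 → nearest is class-C
(2, -1) — d² to each: class-A:34, class-B:32, class-C:52, class-D:53, class-E:40 → nearest is class-B
(-1, 6) — d² to each: class-A:180, class-B:58, class-C:18, class-D:25, class-E:26 → nearest is class-C
Tally — class-B:2, class-C:5. class-C captures the most (5).

class-C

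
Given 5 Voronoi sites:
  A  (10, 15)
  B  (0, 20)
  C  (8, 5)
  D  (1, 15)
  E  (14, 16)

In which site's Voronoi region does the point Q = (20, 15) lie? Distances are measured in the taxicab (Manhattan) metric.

E

d(Q,A) = 10 + 0 = 10
d(Q,B) = 20 + 5 = 25
d(Q,C) = 12 + 10 = 22
d(Q,D) = 19 + 0 = 19
d(Q,E) = 6 + 1 = 7
The smallest is to E, so Q lies in the Voronoi region of E.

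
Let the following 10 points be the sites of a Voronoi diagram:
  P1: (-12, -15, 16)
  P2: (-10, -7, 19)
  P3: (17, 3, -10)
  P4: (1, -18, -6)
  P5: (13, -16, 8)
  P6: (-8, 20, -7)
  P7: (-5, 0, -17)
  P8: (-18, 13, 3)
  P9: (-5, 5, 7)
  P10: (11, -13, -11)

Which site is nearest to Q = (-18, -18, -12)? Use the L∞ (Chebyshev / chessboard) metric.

P7

d(Q,P1) = max(6, 3, 28) = 28
d(Q,P2) = max(8, 11, 31) = 31
d(Q,P3) = max(35, 21, 2) = 35
d(Q,P4) = max(19, 0, 6) = 19
d(Q,P5) = max(31, 2, 20) = 31
d(Q,P6) = max(10, 38, 5) = 38
d(Q,P7) = max(13, 18, 5) = 18
d(Q,P8) = max(0, 31, 15) = 31
d(Q,P9) = max(13, 23, 19) = 23
d(Q, P10) = max(29, 5, 1) = 29
Minimum is at P7.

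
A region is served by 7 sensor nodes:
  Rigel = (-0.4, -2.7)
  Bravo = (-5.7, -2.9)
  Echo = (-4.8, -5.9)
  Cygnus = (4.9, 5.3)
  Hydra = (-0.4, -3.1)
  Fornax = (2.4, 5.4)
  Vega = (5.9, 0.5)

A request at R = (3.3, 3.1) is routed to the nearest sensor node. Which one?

Compare squared distances (the ordering matches that of the actual distances):
d²(R, Rigel) = (3.3−(-0.4))² + (3.1−(-2.7))² = 13.69 + 33.64 = 47.33
d²(R, Bravo) = (3.3−(-5.7))² + (3.1−(-2.9))² = 81 + 36 = 117
d²(R, Echo) = (3.3−(-4.8))² + (3.1−(-5.9))² = 65.61 + 81 = 146.61
d²(R, Cygnus) = (3.3−4.9)² + (3.1−5.3)² = 2.56 + 4.84 = 7.4
d²(R, Hydra) = (3.3−(-0.4))² + (3.1−(-3.1))² = 13.69 + 38.44 = 52.13
d²(R, Fornax) = (3.3−2.4)² + (3.1−5.4)² = 0.81 + 5.29 = 6.1
d²(R, Vega) = (3.3−5.9)² + (3.1−0.5)² = 6.76 + 6.76 = 13.52
Minimum is at Fornax.

Fornax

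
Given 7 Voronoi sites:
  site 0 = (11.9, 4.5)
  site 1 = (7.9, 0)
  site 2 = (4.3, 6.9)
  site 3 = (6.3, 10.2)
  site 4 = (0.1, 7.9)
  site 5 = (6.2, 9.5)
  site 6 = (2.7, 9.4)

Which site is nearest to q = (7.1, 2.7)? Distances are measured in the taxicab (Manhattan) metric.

d(q, site 0) = |7.1−11.9| + |2.7−4.5| = 4.8 + 1.8 = 6.6
d(q, site 1) = |7.1−7.9| + |2.7−0| = 0.8 + 2.7 = 3.5
d(q, site 2) = |7.1−4.3| + |2.7−6.9| = 2.8 + 4.2 = 7
d(q, site 3) = |7.1−6.3| + |2.7−10.2| = 0.8 + 7.5 = 8.3
d(q, site 4) = |7.1−0.1| + |2.7−7.9| = 7 + 5.2 = 12.2
d(q, site 5) = |7.1−6.2| + |2.7−9.5| = 0.9 + 6.8 = 7.7
d(q, site 6) = |7.1−2.7| + |2.7−9.4| = 4.4 + 6.7 = 11.1
Minimum is at site 1.

site 1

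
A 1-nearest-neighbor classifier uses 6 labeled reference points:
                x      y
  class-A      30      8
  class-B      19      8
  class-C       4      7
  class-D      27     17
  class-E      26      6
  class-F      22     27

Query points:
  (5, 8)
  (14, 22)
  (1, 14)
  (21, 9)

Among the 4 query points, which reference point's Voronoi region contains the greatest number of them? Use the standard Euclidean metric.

class-C

(5, 8) — d² to each: class-A:625, class-B:196, class-C:2, class-D:565, class-E:445, class-F:650 → nearest is class-C
(14, 22) — d² to each: class-A:452, class-B:221, class-C:325, class-D:194, class-E:400, class-F:89 → nearest is class-F
(1, 14) — d² to each: class-A:877, class-B:360, class-C:58, class-D:685, class-E:689, class-F:610 → nearest is class-C
(21, 9) — d² to each: class-A:82, class-B:5, class-C:293, class-D:100, class-E:34, class-F:325 → nearest is class-B
Tally — class-B:1, class-C:2, class-F:1. class-C captures the most (2).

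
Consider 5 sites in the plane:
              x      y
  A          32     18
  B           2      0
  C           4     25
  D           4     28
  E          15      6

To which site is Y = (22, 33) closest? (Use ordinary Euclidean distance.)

A

Squared Euclidean distances:
|YA|² = 100 + 225 = 325
|YB|² = 400 + 1089 = 1489
|YC|² = 324 + 64 = 388
|YD|² = 324 + 25 = 349
|YE|² = 49 + 729 = 778
Minimum is at A.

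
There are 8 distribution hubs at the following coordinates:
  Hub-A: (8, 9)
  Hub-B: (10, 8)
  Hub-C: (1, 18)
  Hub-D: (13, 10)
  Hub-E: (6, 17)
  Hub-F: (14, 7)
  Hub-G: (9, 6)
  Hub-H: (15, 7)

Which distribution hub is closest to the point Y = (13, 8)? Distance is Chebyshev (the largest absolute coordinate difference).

d(Y, Hub-A) = max(5, 1) = 5
d(Y, Hub-B) = max(3, 0) = 3
d(Y, Hub-C) = max(12, 10) = 12
d(Y, Hub-D) = max(0, 2) = 2
d(Y, Hub-E) = max(7, 9) = 9
d(Y, Hub-F) = max(1, 1) = 1
d(Y, Hub-G) = max(4, 2) = 4
d(Y, Hub-H) = max(2, 1) = 2
Hub-F is nearest.

Hub-F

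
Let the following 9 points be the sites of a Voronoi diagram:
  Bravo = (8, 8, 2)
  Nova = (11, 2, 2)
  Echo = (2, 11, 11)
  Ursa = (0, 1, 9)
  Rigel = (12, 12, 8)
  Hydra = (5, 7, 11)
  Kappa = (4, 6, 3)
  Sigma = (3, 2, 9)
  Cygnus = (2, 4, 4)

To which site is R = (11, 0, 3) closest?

Nova

Since √ is increasing, it suffices to compare squared distances:
d²(R, Bravo) = (11−8)² + (0−8)² + (3−2)² = 9 + 64 + 1 = 74
d²(R, Nova) = (11−11)² + (0−2)² + (3−2)² = 0 + 4 + 1 = 5
d²(R, Echo) = (11−2)² + (0−11)² + (3−11)² = 81 + 121 + 64 = 266
d²(R, Ursa) = (11−0)² + (0−1)² + (3−9)² = 121 + 1 + 36 = 158
d²(R, Rigel) = (11−12)² + (0−12)² + (3−8)² = 1 + 144 + 25 = 170
d²(R, Hydra) = (11−5)² + (0−7)² + (3−11)² = 36 + 49 + 64 = 149
d²(R, Kappa) = (11−4)² + (0−6)² + (3−3)² = 49 + 36 + 0 = 85
d²(R, Sigma) = (11−3)² + (0−2)² + (3−9)² = 64 + 4 + 36 = 104
d²(R, Cygnus) = (11−2)² + (0−4)² + (3−4)² = 81 + 16 + 1 = 98
The smallest is to Nova, so R lies in the Voronoi region of Nova.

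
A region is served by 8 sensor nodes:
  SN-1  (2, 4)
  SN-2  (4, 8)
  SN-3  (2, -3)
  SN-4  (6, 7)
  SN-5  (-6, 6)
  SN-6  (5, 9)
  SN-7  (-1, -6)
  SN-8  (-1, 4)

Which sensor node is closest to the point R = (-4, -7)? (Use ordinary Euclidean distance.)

Compare squared distances (the ordering matches that of the actual distances):
d²(R, SN-1) = 36 + 121 = 157
d²(R, SN-2) = 64 + 225 = 289
d²(R, SN-3) = 36 + 16 = 52
d²(R, SN-4) = 100 + 196 = 296
d²(R, SN-5) = 4 + 169 = 173
d²(R, SN-6) = 81 + 256 = 337
d²(R, SN-7) = 9 + 1 = 10
d²(R, SN-8) = 9 + 121 = 130
The smallest is to SN-7, so R lies in the Voronoi region of SN-7.

SN-7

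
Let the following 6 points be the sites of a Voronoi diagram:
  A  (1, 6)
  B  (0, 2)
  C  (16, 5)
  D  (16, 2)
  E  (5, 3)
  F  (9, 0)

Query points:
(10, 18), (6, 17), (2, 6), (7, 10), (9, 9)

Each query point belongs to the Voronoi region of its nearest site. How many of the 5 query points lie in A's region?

3

(10, 18) — d² to each: A:225, B:356, C:205, D:292, E:250, F:325 → nearest is C
(6, 17) — d² to each: A:146, B:261, C:244, D:325, E:197, F:298 → nearest is A
(2, 6) — d² to each: A:1, B:20, C:197, D:212, E:18, F:85 → nearest is A
(7, 10) — d² to each: A:52, B:113, C:106, D:145, E:53, F:104 → nearest is A
(9, 9) — d² to each: A:73, B:130, C:65, D:98, E:52, F:81 → nearest is E
3 of the 5 points have A as nearest.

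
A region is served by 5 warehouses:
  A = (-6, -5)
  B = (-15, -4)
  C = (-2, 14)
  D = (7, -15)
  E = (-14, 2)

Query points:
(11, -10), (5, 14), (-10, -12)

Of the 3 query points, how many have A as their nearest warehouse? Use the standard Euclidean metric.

(11, -10) — d² to each: A:314, B:712, C:745, D:41, E:769 → nearest is D
(5, 14) — d² to each: A:482, B:724, C:49, D:845, E:505 → nearest is C
(-10, -12) — d² to each: A:65, B:89, C:740, D:298, E:212 → nearest is A
1 of the 3 points has A as nearest.

1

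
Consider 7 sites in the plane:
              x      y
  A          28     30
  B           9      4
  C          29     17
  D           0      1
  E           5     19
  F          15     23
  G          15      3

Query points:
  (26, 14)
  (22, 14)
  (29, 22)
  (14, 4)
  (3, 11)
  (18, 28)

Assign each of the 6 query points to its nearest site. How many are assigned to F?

1

(26, 14) — d² to each: A:260, B:389, C:18, D:845, E:466, F:202, G:242 → nearest is C
(22, 14) — d² to each: A:292, B:269, C:58, D:653, E:314, F:130, G:170 → nearest is C
(29, 22) — d² to each: A:65, B:724, C:25, D:1282, E:585, F:197, G:557 → nearest is C
(14, 4) — d² to each: A:872, B:25, C:394, D:205, E:306, F:362, G:2 → nearest is G
(3, 11) — d² to each: A:986, B:85, C:712, D:109, E:68, F:288, G:208 → nearest is E
(18, 28) — d² to each: A:104, B:657, C:242, D:1053, E:250, F:34, G:634 → nearest is F
1 of the 6 points has F as nearest.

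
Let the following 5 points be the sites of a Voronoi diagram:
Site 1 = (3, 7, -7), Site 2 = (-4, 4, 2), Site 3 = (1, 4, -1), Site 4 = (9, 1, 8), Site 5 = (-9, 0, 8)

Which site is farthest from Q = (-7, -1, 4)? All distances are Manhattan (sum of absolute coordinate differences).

d(Q, Site 1) = 10 + 8 + 11 = 29
d(Q, Site 2) = 3 + 5 + 2 = 10
d(Q, Site 3) = 8 + 5 + 5 = 18
d(Q, Site 4) = 16 + 2 + 4 = 22
d(Q, Site 5) = 2 + 1 + 4 = 7
The largest is to Site 1.

Site 1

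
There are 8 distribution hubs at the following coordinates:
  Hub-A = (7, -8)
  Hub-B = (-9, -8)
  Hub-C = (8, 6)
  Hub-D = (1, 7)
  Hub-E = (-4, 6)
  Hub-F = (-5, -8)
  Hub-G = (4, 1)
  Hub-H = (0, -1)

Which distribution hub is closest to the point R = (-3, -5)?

Squared Euclidean distances:
d²(R, Hub-A) = (-3−7)² + (-5−(-8))² = 100 + 9 = 109
d²(R, Hub-B) = (-3−(-9))² + (-5−(-8))² = 36 + 9 = 45
d²(R, Hub-C) = (-3−8)² + (-5−6)² = 121 + 121 = 242
d²(R, Hub-D) = (-3−1)² + (-5−7)² = 16 + 144 = 160
d²(R, Hub-E) = (-3−(-4))² + (-5−6)² = 1 + 121 = 122
d²(R, Hub-F) = (-3−(-5))² + (-5−(-8))² = 4 + 9 = 13
d²(R, Hub-G) = (-3−4)² + (-5−1)² = 49 + 36 = 85
d²(R, Hub-H) = (-3−0)² + (-5−(-1))² = 9 + 16 = 25
Hub-F is nearest.

Hub-F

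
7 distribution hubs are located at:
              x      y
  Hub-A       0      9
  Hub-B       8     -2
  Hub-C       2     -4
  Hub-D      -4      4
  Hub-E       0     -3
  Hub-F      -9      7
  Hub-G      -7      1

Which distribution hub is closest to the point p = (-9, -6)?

Hub-G

Compare squared distances (the ordering matches that of the actual distances):
d²(p, Hub-A) = (-9−0)² + (-6−9)² = 81 + 225 = 306
d²(p, Hub-B) = (-9−8)² + (-6−(-2))² = 289 + 16 = 305
d²(p, Hub-C) = (-9−2)² + (-6−(-4))² = 121 + 4 = 125
d²(p, Hub-D) = (-9−(-4))² + (-6−4)² = 25 + 100 = 125
d²(p, Hub-E) = (-9−0)² + (-6−(-3))² = 81 + 9 = 90
d²(p, Hub-F) = (-9−(-9))² + (-6−7)² = 0 + 169 = 169
d²(p, Hub-G) = (-9−(-7))² + (-6−1)² = 4 + 49 = 53
Hub-G is nearest.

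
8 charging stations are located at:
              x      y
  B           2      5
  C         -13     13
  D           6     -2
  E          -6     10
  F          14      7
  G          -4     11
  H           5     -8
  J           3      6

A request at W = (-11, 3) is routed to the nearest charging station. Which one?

Since √ is increasing, it suffices to compare squared distances:
|WB|² = (-11−2)² + (3−5)² = 169 + 4 = 173
|WC|² = (-11−(-13))² + (3−13)² = 4 + 100 = 104
|WD|² = (-11−6)² + (3−(-2))² = 289 + 25 = 314
|WE|² = (-11−(-6))² + (3−10)² = 25 + 49 = 74
|WF|² = (-11−14)² + (3−7)² = 625 + 16 = 641
|WG|² = (-11−(-4))² + (3−11)² = 49 + 64 = 113
|WH|² = (-11−5)² + (3−(-8))² = 256 + 121 = 377
|WJ|² = (-11−3)² + (3−6)² = 196 + 9 = 205
E is nearest.

E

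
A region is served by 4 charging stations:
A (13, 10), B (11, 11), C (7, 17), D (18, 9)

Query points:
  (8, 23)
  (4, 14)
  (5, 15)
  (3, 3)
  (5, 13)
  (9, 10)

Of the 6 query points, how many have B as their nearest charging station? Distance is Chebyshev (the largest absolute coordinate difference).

2

(8, 23) — d to each: A:13, B:12, C:6, D:14 → nearest is C
(4, 14) — d to each: A:9, B:7, C:3, D:14 → nearest is C
(5, 15) — d to each: A:8, B:6, C:2, D:13 → nearest is C
(3, 3) — d to each: A:10, B:8, C:14, D:15 → nearest is B
(5, 13) — d to each: A:8, B:6, C:4, D:13 → nearest is C
(9, 10) — d to each: A:4, B:2, C:7, D:9 → nearest is B
2 of the 6 points have B as nearest.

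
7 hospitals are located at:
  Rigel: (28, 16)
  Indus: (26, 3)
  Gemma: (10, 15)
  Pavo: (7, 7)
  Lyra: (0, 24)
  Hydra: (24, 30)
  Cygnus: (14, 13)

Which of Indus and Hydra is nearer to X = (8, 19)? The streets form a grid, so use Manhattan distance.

d(X, Indus) = |8−26| + |19−3| = 18 + 16 = 34
d(X, Hydra) = |8−24| + |19−30| = 16 + 11 = 27
34 > 27, so Hydra is closer.

Hydra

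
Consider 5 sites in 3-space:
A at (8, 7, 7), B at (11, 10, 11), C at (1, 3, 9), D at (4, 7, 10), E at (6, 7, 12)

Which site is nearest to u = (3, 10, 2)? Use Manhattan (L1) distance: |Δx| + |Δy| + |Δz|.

d(u,A) = |3−8| + |10−7| + |2−7| = 5 + 3 + 5 = 13
d(u,B) = |3−11| + |10−10| + |2−11| = 8 + 0 + 9 = 17
d(u,C) = |3−1| + |10−3| + |2−9| = 2 + 7 + 7 = 16
d(u,D) = |3−4| + |10−7| + |2−10| = 1 + 3 + 8 = 12
d(u,E) = |3−6| + |10−7| + |2−12| = 3 + 3 + 10 = 16
Minimum is at D.

D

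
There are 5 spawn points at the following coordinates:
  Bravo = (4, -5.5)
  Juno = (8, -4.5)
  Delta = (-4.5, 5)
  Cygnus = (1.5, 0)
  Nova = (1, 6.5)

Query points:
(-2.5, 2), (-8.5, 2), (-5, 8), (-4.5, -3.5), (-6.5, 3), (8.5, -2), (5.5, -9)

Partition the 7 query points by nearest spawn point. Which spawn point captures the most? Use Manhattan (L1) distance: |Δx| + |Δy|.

Delta

(-2.5, 2) — d to each: Bravo:14, Juno:17, Delta:5, Cygnus:6, Nova:8 → nearest is Delta
(-8.5, 2) — d to each: Bravo:20, Juno:23, Delta:7, Cygnus:12, Nova:14 → nearest is Delta
(-5, 8) — d to each: Bravo:22.5, Juno:25.5, Delta:3.5, Cygnus:14.5, Nova:7.5 → nearest is Delta
(-4.5, -3.5) — d to each: Bravo:10.5, Juno:13.5, Delta:8.5, Cygnus:9.5, Nova:15.5 → nearest is Delta
(-6.5, 3) — d to each: Bravo:19, Juno:22, Delta:4, Cygnus:11, Nova:11 → nearest is Delta
(8.5, -2) — d to each: Bravo:8, Juno:3, Delta:20, Cygnus:9, Nova:16 → nearest is Juno
(5.5, -9) — d to each: Bravo:5, Juno:7, Delta:24, Cygnus:13, Nova:20 → nearest is Bravo
Tally — Bravo:1, Juno:1, Delta:5. Delta captures the most (5).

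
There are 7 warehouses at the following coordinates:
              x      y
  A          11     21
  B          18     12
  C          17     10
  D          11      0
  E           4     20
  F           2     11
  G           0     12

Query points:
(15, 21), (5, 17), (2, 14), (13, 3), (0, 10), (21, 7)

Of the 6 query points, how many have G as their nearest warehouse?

2

(15, 21) — d² to each: A:16, B:90, C:125, D:457, E:122, F:269, G:306 → nearest is A
(5, 17) — d² to each: A:52, B:194, C:193, D:325, E:10, F:45, G:50 → nearest is E
(2, 14) — d² to each: A:130, B:260, C:241, D:277, E:40, F:9, G:8 → nearest is G
(13, 3) — d² to each: A:328, B:106, C:65, D:13, E:370, F:185, G:250 → nearest is D
(0, 10) — d² to each: A:242, B:328, C:289, D:221, E:116, F:5, G:4 → nearest is G
(21, 7) — d² to each: A:296, B:34, C:25, D:149, E:458, F:377, G:466 → nearest is C
2 of the 6 points have G as nearest.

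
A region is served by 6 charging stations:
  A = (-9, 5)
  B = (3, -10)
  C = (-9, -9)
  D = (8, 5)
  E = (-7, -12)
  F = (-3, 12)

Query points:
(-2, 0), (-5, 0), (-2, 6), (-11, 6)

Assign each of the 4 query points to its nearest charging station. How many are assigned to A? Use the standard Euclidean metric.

3

(-2, 0) — d² to each: A:74, B:125, C:130, D:125, E:169, F:145 → nearest is A
(-5, 0) — d² to each: A:41, B:164, C:97, D:194, E:148, F:148 → nearest is A
(-2, 6) — d² to each: A:50, B:281, C:274, D:101, E:349, F:37 → nearest is F
(-11, 6) — d² to each: A:5, B:452, C:229, D:362, E:340, F:100 → nearest is A
3 of the 4 points have A as nearest.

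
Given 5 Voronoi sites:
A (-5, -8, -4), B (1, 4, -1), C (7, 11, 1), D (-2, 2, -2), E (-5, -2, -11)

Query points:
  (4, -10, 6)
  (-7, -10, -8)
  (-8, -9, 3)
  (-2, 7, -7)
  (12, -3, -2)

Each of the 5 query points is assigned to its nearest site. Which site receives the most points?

A

(4, -10, 6) — d² to each: A:185, B:254, C:475, D:244, E:434 → nearest is A
(-7, -10, -8) — d² to each: A:24, B:309, C:718, D:205, E:77 → nearest is A
(-8, -9, 3) — d² to each: A:59, B:266, C:629, D:182, E:254 → nearest is A
(-2, 7, -7) — d² to each: A:243, B:54, C:161, D:50, E:106 → nearest is D
(12, -3, -2) — d² to each: A:318, B:171, C:230, D:221, E:371 → nearest is B
Tally — A:3, B:1, D:1. A captures the most (3).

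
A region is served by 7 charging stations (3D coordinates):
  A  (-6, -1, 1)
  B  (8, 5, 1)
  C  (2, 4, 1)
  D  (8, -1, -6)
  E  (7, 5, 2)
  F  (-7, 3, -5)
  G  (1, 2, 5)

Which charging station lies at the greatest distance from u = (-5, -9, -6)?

Since √ is increasing, it suffices to compare squared distances:
|uA|² = (-5−(-6))² + (-9−(-1))² + (-6−1)² = 1 + 64 + 49 = 114
|uB|² = (-5−8)² + (-9−5)² + (-6−1)² = 169 + 196 + 49 = 414
|uC|² = (-5−2)² + (-9−4)² + (-6−1)² = 49 + 169 + 49 = 267
|uD|² = (-5−8)² + (-9−(-1))² + (-6−(-6))² = 169 + 64 + 0 = 233
|uE|² = (-5−7)² + (-9−5)² + (-6−2)² = 144 + 196 + 64 = 404
|uF|² = (-5−(-7))² + (-9−3)² + (-6−(-5))² = 4 + 144 + 1 = 149
|uG|² = (-5−1)² + (-9−2)² + (-6−5)² = 36 + 121 + 121 = 278
The largest is to B.

B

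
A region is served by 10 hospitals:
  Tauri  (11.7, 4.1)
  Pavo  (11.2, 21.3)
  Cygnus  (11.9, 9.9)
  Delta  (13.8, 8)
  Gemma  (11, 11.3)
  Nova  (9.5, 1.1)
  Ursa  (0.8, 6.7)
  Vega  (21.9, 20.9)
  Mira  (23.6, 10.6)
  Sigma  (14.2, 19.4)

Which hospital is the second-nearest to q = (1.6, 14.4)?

Gemma

Compare squared distances (the ordering matches that of the actual distances):
d²(q, Tauri) = (1.6−11.7)² + (14.4−4.1)² = 102.01 + 106.09 = 208.1
d²(q, Pavo) = (1.6−11.2)² + (14.4−21.3)² = 92.16 + 47.61 = 139.77
d²(q, Cygnus) = (1.6−11.9)² + (14.4−9.9)² = 106.09 + 20.25 = 126.34
d²(q, Delta) = (1.6−13.8)² + (14.4−8)² = 148.84 + 40.96 = 189.8
d²(q, Gemma) = (1.6−11)² + (14.4−11.3)² = 88.36 + 9.61 = 97.97
d²(q, Nova) = (1.6−9.5)² + (14.4−1.1)² = 62.41 + 176.89 = 239.3
d²(q, Ursa) = (1.6−0.8)² + (14.4−6.7)² = 0.64 + 59.29 = 59.93
d²(q, Vega) = (1.6−21.9)² + (14.4−20.9)² = 412.09 + 42.25 = 454.34
d²(q, Mira) = (1.6−23.6)² + (14.4−10.6)² = 484 + 14.44 = 498.44
d²(q, Sigma) = (1.6−14.2)² + (14.4−19.4)² = 158.76 + 25 = 183.76
Sorted ascending: Ursa, Gemma, Cygnus, … — the second-nearest is Gemma.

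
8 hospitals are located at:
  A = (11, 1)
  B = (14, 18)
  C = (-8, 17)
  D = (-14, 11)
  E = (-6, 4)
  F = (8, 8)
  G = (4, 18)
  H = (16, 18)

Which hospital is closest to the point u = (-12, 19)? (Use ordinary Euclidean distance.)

C

Squared Euclidean distances:
|uA|² = (-12−11)² + (19−1)² = 529 + 324 = 853
|uB|² = (-12−14)² + (19−18)² = 676 + 1 = 677
|uC|² = (-12−(-8))² + (19−17)² = 16 + 4 = 20
|uD|² = (-12−(-14))² + (19−11)² = 4 + 64 = 68
|uE|² = (-12−(-6))² + (19−4)² = 36 + 225 = 261
|uF|² = (-12−8)² + (19−8)² = 400 + 121 = 521
|uG|² = (-12−4)² + (19−18)² = 256 + 1 = 257
|uH|² = (-12−16)² + (19−18)² = 784 + 1 = 785
C is nearest.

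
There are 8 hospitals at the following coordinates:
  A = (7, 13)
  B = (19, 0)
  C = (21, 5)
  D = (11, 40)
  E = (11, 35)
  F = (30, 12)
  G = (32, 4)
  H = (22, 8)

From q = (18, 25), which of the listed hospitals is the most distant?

Since √ is increasing, it suffices to compare squared distances:
|qA|² = 121 + 144 = 265
|qB|² = 1 + 625 = 626
|qC|² = 9 + 400 = 409
|qD|² = 49 + 225 = 274
|qE|² = 49 + 100 = 149
|qF|² = 144 + 169 = 313
|qG|² = 196 + 441 = 637
|qH|² = 16 + 289 = 305
The largest is to G.

G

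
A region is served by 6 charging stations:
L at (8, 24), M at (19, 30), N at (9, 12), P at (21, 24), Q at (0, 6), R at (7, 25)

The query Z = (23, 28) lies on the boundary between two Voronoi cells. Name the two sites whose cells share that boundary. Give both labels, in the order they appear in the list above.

Squared distances from Z to each site:
|ZL|² = (23−8)² + (28−24)² = 225 + 16 = 241
|ZM|² = (23−19)² + (28−30)² = 16 + 4 = 20
|ZN|² = (23−9)² + (28−12)² = 196 + 256 = 452
|ZP|² = (23−21)² + (28−24)² = 4 + 16 = 20
|ZQ|² = (23−0)² + (28−6)² = 529 + 484 = 1013
|ZR|² = (23−7)² + (28−25)² = 256 + 9 = 265
Z is equidistant from M and P (both at squared distance 20), and every other site is strictly farther — so Z lies on the M–P Voronoi edge.

M and P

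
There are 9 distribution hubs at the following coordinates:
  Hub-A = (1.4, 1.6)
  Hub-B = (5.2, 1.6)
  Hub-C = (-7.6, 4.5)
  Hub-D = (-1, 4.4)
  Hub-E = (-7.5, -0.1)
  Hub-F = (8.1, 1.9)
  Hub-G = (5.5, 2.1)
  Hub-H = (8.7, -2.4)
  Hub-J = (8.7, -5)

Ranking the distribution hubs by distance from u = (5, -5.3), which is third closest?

Squared Euclidean distances:
d²(u, Hub-A) = (5−1.4)² + (-5.3−1.6)² = 12.96 + 47.61 = 60.57
d²(u, Hub-B) = (5−5.2)² + (-5.3−1.6)² = 0.04 + 47.61 = 47.65
d²(u, Hub-C) = (5−(-7.6))² + (-5.3−4.5)² = 158.76 + 96.04 = 254.8
d²(u, Hub-D) = (5−(-1))² + (-5.3−4.4)² = 36 + 94.09 = 130.09
d²(u, Hub-E) = (5−(-7.5))² + (-5.3−(-0.1))² = 156.25 + 27.04 = 183.29
d²(u, Hub-F) = (5−8.1)² + (-5.3−1.9)² = 9.61 + 51.84 = 61.45
d²(u, Hub-G) = (5−5.5)² + (-5.3−2.1)² = 0.25 + 54.76 = 55.01
d²(u, Hub-H) = (5−8.7)² + (-5.3−(-2.4))² = 13.69 + 8.41 = 22.1
d²(u, Hub-J) = (5−8.7)² + (-5.3−(-5))² = 13.69 + 0.09 = 13.78
Sorted ascending: Hub-J, Hub-H, Hub-B, Hub-G, … — the third-nearest is Hub-B.

Hub-B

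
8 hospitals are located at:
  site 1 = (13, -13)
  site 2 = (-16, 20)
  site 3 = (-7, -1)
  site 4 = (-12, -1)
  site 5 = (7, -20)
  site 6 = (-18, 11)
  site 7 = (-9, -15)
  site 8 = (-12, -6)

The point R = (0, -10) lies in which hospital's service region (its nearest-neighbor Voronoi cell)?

Compare squared distances (the ordering matches that of the actual distances):
d²(R, site 1) = 169 + 9 = 178
d²(R, site 2) = 256 + 900 = 1156
d²(R, site 3) = 49 + 81 = 130
d²(R, site 4) = 144 + 81 = 225
d²(R, site 5) = 49 + 100 = 149
d²(R, site 6) = 324 + 441 = 765
d²(R, site 7) = 81 + 25 = 106
d²(R, site 8) = 144 + 16 = 160
The smallest is to site 7, so R lies in the Voronoi region of site 7.

site 7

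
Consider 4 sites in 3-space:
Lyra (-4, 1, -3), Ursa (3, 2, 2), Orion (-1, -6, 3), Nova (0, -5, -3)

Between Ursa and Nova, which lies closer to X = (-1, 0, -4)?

Nova

Compare squared distances:
d²(X, Ursa) = (-1−3)² + (0−2)² + (-4−2)² = 16 + 4 + 36 = 56
d²(X, Nova) = (-1−0)² + (0−(-5))² + (-4−(-3))² = 1 + 25 + 1 = 27
56 > 27, so Nova is closer.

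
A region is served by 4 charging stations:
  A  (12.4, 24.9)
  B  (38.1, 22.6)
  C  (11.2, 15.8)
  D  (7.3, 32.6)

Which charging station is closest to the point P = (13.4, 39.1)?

Compare squared distances (the ordering matches that of the actual distances):
|PA|² = 1 + 201.64 = 202.64
|PB|² = 610.09 + 272.25 = 882.34
|PC|² = 4.84 + 542.89 = 547.73
|PD|² = 37.21 + 42.25 = 79.46
D is nearest.

D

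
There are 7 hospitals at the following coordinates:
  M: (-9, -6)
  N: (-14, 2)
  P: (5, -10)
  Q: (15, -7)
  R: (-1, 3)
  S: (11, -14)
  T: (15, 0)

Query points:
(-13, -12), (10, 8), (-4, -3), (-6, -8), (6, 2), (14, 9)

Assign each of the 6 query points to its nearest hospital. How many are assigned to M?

3

(-13, -12) — d² to each: M:52, N:197, P:328, Q:809, R:369, S:580, T:928 → nearest is M
(10, 8) — d² to each: M:557, N:612, P:349, Q:250, R:146, S:485, T:89 → nearest is T
(-4, -3) — d² to each: M:34, N:125, P:130, Q:377, R:45, S:346, T:370 → nearest is M
(-6, -8) — d² to each: M:13, N:164, P:125, Q:442, R:146, S:325, T:505 → nearest is M
(6, 2) — d² to each: M:289, N:400, P:145, Q:162, R:50, S:281, T:85 → nearest is R
(14, 9) — d² to each: M:754, N:833, P:442, Q:257, R:261, S:538, T:82 → nearest is T
3 of the 6 points have M as nearest.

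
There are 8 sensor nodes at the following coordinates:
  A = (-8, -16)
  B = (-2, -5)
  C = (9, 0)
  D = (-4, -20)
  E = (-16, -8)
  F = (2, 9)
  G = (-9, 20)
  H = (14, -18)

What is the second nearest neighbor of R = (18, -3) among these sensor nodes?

H

Since √ is increasing, it suffices to compare squared distances:
|RA|² = (18−(-8))² + (-3−(-16))² = 676 + 169 = 845
|RB|² = (18−(-2))² + (-3−(-5))² = 400 + 4 = 404
|RC|² = (18−9)² + (-3−0)² = 81 + 9 = 90
|RD|² = (18−(-4))² + (-3−(-20))² = 484 + 289 = 773
|RE|² = (18−(-16))² + (-3−(-8))² = 1156 + 25 = 1181
|RF|² = (18−2)² + (-3−9)² = 256 + 144 = 400
|RG|² = (18−(-9))² + (-3−20)² = 729 + 529 = 1258
|RH|² = (18−14)² + (-3−(-18))² = 16 + 225 = 241
Sorted ascending: C, H, F, … — the second-nearest is H.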